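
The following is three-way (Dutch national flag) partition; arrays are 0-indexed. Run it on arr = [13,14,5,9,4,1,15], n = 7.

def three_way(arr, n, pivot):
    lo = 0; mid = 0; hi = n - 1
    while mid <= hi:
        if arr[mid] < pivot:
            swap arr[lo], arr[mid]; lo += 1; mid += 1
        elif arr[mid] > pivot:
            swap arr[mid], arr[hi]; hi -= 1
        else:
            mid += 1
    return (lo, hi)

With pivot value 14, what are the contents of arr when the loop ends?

pivot = 14; lo=0, mid=0, hi=6
arr[mid]=13<14: swap arr[0],arr[0]; lo=1,mid=1 → [13,14,5,9,4,1,15]
arr[mid]=14=14: mid=2
arr[mid]=5<14: swap arr[1],arr[2]; lo=2,mid=3 → [13,5,14,9,4,1,15]
arr[mid]=9<14: swap arr[2],arr[3]; lo=3,mid=4 → [13,5,9,14,4,1,15]
arr[mid]=4<14: swap arr[3],arr[4]; lo=4,mid=5 → [13,5,9,4,14,1,15]
arr[mid]=1<14: swap arr[4],arr[5]; lo=5,mid=6 → [13,5,9,4,1,14,15]
arr[mid]=15>14: swap arr[6],arr[6]; hi=5 → [13,5,9,4,1,14,15]
end: lo=5, hi=5; arr = [13,5,9,4,1,14,15]

[13,5,9,4,1,14,15]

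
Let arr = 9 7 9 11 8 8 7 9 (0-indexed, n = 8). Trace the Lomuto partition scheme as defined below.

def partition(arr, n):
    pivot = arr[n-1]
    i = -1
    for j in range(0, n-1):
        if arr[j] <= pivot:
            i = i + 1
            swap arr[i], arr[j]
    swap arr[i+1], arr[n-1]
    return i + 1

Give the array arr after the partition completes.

pivot=9, i=-1
j=0: 9≤9, i=0, swap(0,0) ⇒ 9 7 9 11 8 8 7 9
j=1: 7≤9, i=1, swap(1,1) ⇒ 9 7 9 11 8 8 7 9
j=2: 9≤9, i=2, swap(2,2) ⇒ 9 7 9 11 8 8 7 9
j=3: 11>9, skip
j=4: 8≤9, i=3, swap(3,4) ⇒ 9 7 9 8 11 8 7 9
j=5: 8≤9, i=4, swap(4,5) ⇒ 9 7 9 8 8 11 7 9
j=6: 7≤9, i=5, swap(5,6) ⇒ 9 7 9 8 8 7 11 9
swap(6,7) ⇒ 9 7 9 8 8 7 9 11; return 6

9 7 9 8 8 7 9 11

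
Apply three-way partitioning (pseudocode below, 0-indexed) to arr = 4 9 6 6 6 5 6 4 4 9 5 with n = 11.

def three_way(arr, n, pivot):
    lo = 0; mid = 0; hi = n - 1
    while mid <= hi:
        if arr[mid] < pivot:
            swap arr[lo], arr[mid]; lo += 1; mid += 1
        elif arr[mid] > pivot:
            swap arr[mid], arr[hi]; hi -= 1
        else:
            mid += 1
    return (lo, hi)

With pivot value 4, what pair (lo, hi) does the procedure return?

(0, 2)

lo=0 mid=0 hi=10
4=4: mid=1
9>4: swap(1,10), hi=9 ⇒ 4 5 6 6 6 5 6 4 4 9 9
5>4: swap(1,9), hi=8 ⇒ 4 9 6 6 6 5 6 4 4 5 9
9>4: swap(1,8), hi=7 ⇒ 4 4 6 6 6 5 6 4 9 5 9
4=4: mid=2
6>4: swap(2,7), hi=6 ⇒ 4 4 4 6 6 5 6 6 9 5 9
4=4: mid=3
6>4: swap(3,6), hi=5 ⇒ 4 4 4 6 6 5 6 6 9 5 9
6>4: swap(3,5), hi=4 ⇒ 4 4 4 5 6 6 6 6 9 5 9
5>4: swap(3,4), hi=3 ⇒ 4 4 4 6 5 6 6 6 9 5 9
6>4: swap(3,3), hi=2 ⇒ 4 4 4 6 5 6 6 6 9 5 9
done. lo=0 hi=2; arr=4 4 4 6 5 6 6 6 9 5 9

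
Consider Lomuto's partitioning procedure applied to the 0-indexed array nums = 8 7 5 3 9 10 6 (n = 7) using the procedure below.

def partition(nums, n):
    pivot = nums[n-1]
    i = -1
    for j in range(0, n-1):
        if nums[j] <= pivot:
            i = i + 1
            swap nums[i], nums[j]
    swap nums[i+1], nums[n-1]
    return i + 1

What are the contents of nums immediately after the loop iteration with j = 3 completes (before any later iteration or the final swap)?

pivot=6, i=-1
j=0: 8>6, skip
j=1: 7>6, skip
j=2: 5≤6, i=0, swap(0,2) ⇒ 5 7 8 3 9 10 6
j=3: 3≤6, i=1, swap(1,3) ⇒ 5 3 8 7 9 10 6
(after j=3) nums = 5 3 8 7 9 10 6

5 3 8 7 9 10 6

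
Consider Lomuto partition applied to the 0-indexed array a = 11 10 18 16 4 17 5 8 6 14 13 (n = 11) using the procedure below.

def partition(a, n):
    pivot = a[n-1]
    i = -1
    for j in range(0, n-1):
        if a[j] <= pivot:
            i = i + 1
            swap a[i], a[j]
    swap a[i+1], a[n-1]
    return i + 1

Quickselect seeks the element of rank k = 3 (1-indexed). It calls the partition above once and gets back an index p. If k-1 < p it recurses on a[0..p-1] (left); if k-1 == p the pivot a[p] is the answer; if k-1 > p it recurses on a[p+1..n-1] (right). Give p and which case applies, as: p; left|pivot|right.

6; left

pivot = a[10] = 13; i = -1
j=0: a[0]=11 ≤ 13 → i=0, swap a[0],a[0] (no change) → 11 10 18 16 4 17 5 8 6 14 13
j=1: a[1]=10 ≤ 13 → i=1, swap a[1],a[1] (no change) → 11 10 18 16 4 17 5 8 6 14 13
j=2: a[2]=18 > 13 → no swap
j=3: a[3]=16 > 13 → no swap
j=4: a[4]=4 ≤ 13 → i=2, swap a[2],a[4] → 11 10 4 16 18 17 5 8 6 14 13
j=5: a[5]=17 > 13 → no swap
j=6: a[6]=5 ≤ 13 → i=3, swap a[3],a[6] → 11 10 4 5 18 17 16 8 6 14 13
j=7: a[7]=8 ≤ 13 → i=4, swap a[4],a[7] → 11 10 4 5 8 17 16 18 6 14 13
j=8: a[8]=6 ≤ 13 → i=5, swap a[5],a[8] → 11 10 4 5 8 6 16 18 17 14 13
j=9: a[9]=14 > 13 → no swap
final swap a[6],a[10] → 11 10 4 5 8 6 13 18 17 14 16; return 6
p = 6; k-1 = 2 < 6 ⇒ left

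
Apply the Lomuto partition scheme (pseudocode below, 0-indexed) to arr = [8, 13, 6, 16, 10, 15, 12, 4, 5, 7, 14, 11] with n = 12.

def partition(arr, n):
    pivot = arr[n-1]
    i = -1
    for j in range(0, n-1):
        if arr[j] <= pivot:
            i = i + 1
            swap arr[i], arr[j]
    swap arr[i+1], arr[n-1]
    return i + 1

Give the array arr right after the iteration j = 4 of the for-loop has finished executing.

[8, 6, 10, 16, 13, 15, 12, 4, 5, 7, 14, 11]

pivot=11, i=-1
j=0: 8≤11, i=0, swap(0,0) ⇒ [8, 13, 6, 16, 10, 15, 12, 4, 5, 7, 14, 11]
j=1: 13>11, skip
j=2: 6≤11, i=1, swap(1,2) ⇒ [8, 6, 13, 16, 10, 15, 12, 4, 5, 7, 14, 11]
j=3: 16>11, skip
j=4: 10≤11, i=2, swap(2,4) ⇒ [8, 6, 10, 16, 13, 15, 12, 4, 5, 7, 14, 11]
(after j=4) arr = [8, 6, 10, 16, 13, 15, 12, 4, 5, 7, 14, 11]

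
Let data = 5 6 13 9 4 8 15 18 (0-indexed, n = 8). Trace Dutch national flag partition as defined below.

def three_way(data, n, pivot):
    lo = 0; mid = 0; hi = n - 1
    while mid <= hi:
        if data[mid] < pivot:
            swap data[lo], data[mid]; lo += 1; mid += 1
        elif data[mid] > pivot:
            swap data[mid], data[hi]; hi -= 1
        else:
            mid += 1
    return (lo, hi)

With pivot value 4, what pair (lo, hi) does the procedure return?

(0, 0)

lo=0 mid=0 hi=7
5>4: swap(0,7), hi=6 ⇒ 18 6 13 9 4 8 15 5
18>4: swap(0,6), hi=5 ⇒ 15 6 13 9 4 8 18 5
15>4: swap(0,5), hi=4 ⇒ 8 6 13 9 4 15 18 5
8>4: swap(0,4), hi=3 ⇒ 4 6 13 9 8 15 18 5
4=4: mid=1
6>4: swap(1,3), hi=2 ⇒ 4 9 13 6 8 15 18 5
9>4: swap(1,2), hi=1 ⇒ 4 13 9 6 8 15 18 5
13>4: swap(1,1), hi=0 ⇒ 4 13 9 6 8 15 18 5
done. lo=0 hi=0; data=4 13 9 6 8 15 18 5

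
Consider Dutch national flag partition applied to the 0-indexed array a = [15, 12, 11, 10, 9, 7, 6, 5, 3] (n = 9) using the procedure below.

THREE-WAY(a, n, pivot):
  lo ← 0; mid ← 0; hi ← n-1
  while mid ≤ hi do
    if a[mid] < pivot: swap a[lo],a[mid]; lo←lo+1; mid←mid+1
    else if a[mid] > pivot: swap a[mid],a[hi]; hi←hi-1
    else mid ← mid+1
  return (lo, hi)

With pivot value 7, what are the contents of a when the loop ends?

pivot = 7; lo=0, mid=0, hi=8
a[mid]=15>7: swap a[0],a[8]; hi=7 → [3, 12, 11, 10, 9, 7, 6, 5, 15]
a[mid]=3<7: swap a[0],a[0]; lo=1,mid=1 → [3, 12, 11, 10, 9, 7, 6, 5, 15]
a[mid]=12>7: swap a[1],a[7]; hi=6 → [3, 5, 11, 10, 9, 7, 6, 12, 15]
a[mid]=5<7: swap a[1],a[1]; lo=2,mid=2 → [3, 5, 11, 10, 9, 7, 6, 12, 15]
a[mid]=11>7: swap a[2],a[6]; hi=5 → [3, 5, 6, 10, 9, 7, 11, 12, 15]
a[mid]=6<7: swap a[2],a[2]; lo=3,mid=3 → [3, 5, 6, 10, 9, 7, 11, 12, 15]
a[mid]=10>7: swap a[3],a[5]; hi=4 → [3, 5, 6, 7, 9, 10, 11, 12, 15]
a[mid]=7=7: mid=4
a[mid]=9>7: swap a[4],a[4]; hi=3 → [3, 5, 6, 7, 9, 10, 11, 12, 15]
end: lo=3, hi=3; a = [3, 5, 6, 7, 9, 10, 11, 12, 15]

[3, 5, 6, 7, 9, 10, 11, 12, 15]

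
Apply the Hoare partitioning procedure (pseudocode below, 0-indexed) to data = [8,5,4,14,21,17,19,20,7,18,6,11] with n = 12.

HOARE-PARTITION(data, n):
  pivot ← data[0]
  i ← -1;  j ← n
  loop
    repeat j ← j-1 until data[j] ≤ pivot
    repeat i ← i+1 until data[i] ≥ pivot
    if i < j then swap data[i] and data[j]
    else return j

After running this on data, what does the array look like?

pivot = data[0] = 8; i = -1, j = 12
j→10 (data[10]=6≤8), i→0 (data[0]=8≥8); i<j, swap → [6,5,4,14,21,17,19,20,7,18,8,11]
j→8 (data[8]=7≤8), i→3 (data[3]=14≥8); i<j, swap → [6,5,4,7,21,17,19,20,14,18,8,11]
j→3, i→4; i≥j, return j=3. data = [6,5,4,7,21,17,19,20,14,18,8,11]

[6,5,4,7,21,17,19,20,14,18,8,11]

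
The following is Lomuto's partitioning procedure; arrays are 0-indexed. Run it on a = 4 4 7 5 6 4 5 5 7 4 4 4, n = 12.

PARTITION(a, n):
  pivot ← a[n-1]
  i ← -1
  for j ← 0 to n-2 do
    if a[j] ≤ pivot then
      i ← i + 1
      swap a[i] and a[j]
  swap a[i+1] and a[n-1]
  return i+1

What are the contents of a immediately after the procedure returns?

pivot = a[11] = 4; i = -1
j=0: a[0]=4 ≤ 4 → i=0, swap a[0],a[0] (no change) → 4 4 7 5 6 4 5 5 7 4 4 4
j=1: a[1]=4 ≤ 4 → i=1, swap a[1],a[1] (no change) → 4 4 7 5 6 4 5 5 7 4 4 4
j=2: a[2]=7 > 4 → no swap
j=3: a[3]=5 > 4 → no swap
j=4: a[4]=6 > 4 → no swap
j=5: a[5]=4 ≤ 4 → i=2, swap a[2],a[5] → 4 4 4 5 6 7 5 5 7 4 4 4
j=6: a[6]=5 > 4 → no swap
j=7: a[7]=5 > 4 → no swap
j=8: a[8]=7 > 4 → no swap
j=9: a[9]=4 ≤ 4 → i=3, swap a[3],a[9] → 4 4 4 4 6 7 5 5 7 5 4 4
j=10: a[10]=4 ≤ 4 → i=4, swap a[4],a[10] → 4 4 4 4 4 7 5 5 7 5 6 4
final swap a[5],a[11] → 4 4 4 4 4 4 5 5 7 5 6 7; return 5

4 4 4 4 4 4 5 5 7 5 6 7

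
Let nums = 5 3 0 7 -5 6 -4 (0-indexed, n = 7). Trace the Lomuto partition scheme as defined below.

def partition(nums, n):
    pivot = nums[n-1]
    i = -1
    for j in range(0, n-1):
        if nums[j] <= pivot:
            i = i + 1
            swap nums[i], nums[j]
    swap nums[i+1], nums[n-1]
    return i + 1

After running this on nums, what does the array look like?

pivot = nums[6] = -4; i = -1
j=0: nums[0]=5 > -4 → no swap
j=1: nums[1]=3 > -4 → no swap
j=2: nums[2]=0 > -4 → no swap
j=3: nums[3]=7 > -4 → no swap
j=4: nums[4]=-5 ≤ -4 → i=0, swap nums[0],nums[4] → -5 3 0 7 5 6 -4
j=5: nums[5]=6 > -4 → no swap
final swap nums[1],nums[6] → -5 -4 0 7 5 6 3; return 1

-5 -4 0 7 5 6 3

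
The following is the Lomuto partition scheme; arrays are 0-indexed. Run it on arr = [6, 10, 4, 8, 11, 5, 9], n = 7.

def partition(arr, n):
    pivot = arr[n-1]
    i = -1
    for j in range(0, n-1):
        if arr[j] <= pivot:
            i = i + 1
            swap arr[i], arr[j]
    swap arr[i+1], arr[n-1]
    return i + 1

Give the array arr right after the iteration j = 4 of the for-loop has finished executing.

pivot=9, i=-1
j=0: 6≤9, i=0, swap(0,0) ⇒ [6, 10, 4, 8, 11, 5, 9]
j=1: 10>9, skip
j=2: 4≤9, i=1, swap(1,2) ⇒ [6, 4, 10, 8, 11, 5, 9]
j=3: 8≤9, i=2, swap(2,3) ⇒ [6, 4, 8, 10, 11, 5, 9]
j=4: 11>9, skip
(after j=4) arr = [6, 4, 8, 10, 11, 5, 9]

[6, 4, 8, 10, 11, 5, 9]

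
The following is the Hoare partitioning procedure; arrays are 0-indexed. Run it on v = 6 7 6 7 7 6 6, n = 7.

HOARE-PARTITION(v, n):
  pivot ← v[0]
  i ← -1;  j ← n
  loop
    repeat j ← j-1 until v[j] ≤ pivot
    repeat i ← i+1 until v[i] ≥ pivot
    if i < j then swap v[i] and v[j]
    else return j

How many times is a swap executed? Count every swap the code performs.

pivot=6
j stops at 6 (6), i stops at 0 (6); swap ⇒ 6 7 6 7 7 6 6
j stops at 5 (6), i stops at 1 (7); swap ⇒ 6 6 6 7 7 7 6
j stops at 2, i stops at 2; i≥j ⇒ return 2. v=6 6 6 7 7 7 6

2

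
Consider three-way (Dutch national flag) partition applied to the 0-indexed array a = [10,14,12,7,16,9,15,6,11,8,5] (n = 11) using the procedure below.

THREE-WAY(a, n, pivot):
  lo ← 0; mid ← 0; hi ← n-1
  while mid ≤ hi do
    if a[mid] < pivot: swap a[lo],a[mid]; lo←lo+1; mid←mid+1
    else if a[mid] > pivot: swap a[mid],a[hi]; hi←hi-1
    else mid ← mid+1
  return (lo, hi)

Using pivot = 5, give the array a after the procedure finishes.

[5,12,7,16,9,15,6,11,8,14,10]

pivot = 5; lo=0, mid=0, hi=10
a[mid]=10>5: swap a[0],a[10]; hi=9 → [5,14,12,7,16,9,15,6,11,8,10]
a[mid]=5=5: mid=1
a[mid]=14>5: swap a[1],a[9]; hi=8 → [5,8,12,7,16,9,15,6,11,14,10]
a[mid]=8>5: swap a[1],a[8]; hi=7 → [5,11,12,7,16,9,15,6,8,14,10]
a[mid]=11>5: swap a[1],a[7]; hi=6 → [5,6,12,7,16,9,15,11,8,14,10]
a[mid]=6>5: swap a[1],a[6]; hi=5 → [5,15,12,7,16,9,6,11,8,14,10]
a[mid]=15>5: swap a[1],a[5]; hi=4 → [5,9,12,7,16,15,6,11,8,14,10]
a[mid]=9>5: swap a[1],a[4]; hi=3 → [5,16,12,7,9,15,6,11,8,14,10]
a[mid]=16>5: swap a[1],a[3]; hi=2 → [5,7,12,16,9,15,6,11,8,14,10]
a[mid]=7>5: swap a[1],a[2]; hi=1 → [5,12,7,16,9,15,6,11,8,14,10]
a[mid]=12>5: swap a[1],a[1]; hi=0 → [5,12,7,16,9,15,6,11,8,14,10]
end: lo=0, hi=0; a = [5,12,7,16,9,15,6,11,8,14,10]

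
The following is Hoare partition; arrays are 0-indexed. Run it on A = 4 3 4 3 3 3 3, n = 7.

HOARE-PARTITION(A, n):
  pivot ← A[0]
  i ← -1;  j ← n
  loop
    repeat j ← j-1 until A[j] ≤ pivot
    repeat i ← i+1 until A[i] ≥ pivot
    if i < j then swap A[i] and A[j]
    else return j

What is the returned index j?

4

pivot=4
j stops at 6 (3), i stops at 0 (4); swap ⇒ 3 3 4 3 3 3 4
j stops at 5 (3), i stops at 2 (4); swap ⇒ 3 3 3 3 3 4 4
j stops at 4, i stops at 5; i≥j ⇒ return 4. A=3 3 3 3 3 4 4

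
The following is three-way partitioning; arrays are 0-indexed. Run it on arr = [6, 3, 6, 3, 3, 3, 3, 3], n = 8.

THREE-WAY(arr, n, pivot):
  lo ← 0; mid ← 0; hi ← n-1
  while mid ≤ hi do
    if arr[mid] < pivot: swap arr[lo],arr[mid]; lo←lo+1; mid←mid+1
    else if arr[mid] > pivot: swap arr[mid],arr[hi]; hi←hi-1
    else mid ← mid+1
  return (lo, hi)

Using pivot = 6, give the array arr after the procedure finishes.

lo=0 mid=0 hi=7
6=6: mid=1
3<6: swap(0,1), lo=1 mid=2 ⇒ [3, 6, 6, 3, 3, 3, 3, 3]
6=6: mid=3
3<6: swap(1,3), lo=2 mid=4 ⇒ [3, 3, 6, 6, 3, 3, 3, 3]
3<6: swap(2,4), lo=3 mid=5 ⇒ [3, 3, 3, 6, 6, 3, 3, 3]
3<6: swap(3,5), lo=4 mid=6 ⇒ [3, 3, 3, 3, 6, 6, 3, 3]
3<6: swap(4,6), lo=5 mid=7 ⇒ [3, 3, 3, 3, 3, 6, 6, 3]
3<6: swap(5,7), lo=6 mid=8 ⇒ [3, 3, 3, 3, 3, 3, 6, 6]
done. lo=6 hi=7; arr=[3, 3, 3, 3, 3, 3, 6, 6]

[3, 3, 3, 3, 3, 3, 6, 6]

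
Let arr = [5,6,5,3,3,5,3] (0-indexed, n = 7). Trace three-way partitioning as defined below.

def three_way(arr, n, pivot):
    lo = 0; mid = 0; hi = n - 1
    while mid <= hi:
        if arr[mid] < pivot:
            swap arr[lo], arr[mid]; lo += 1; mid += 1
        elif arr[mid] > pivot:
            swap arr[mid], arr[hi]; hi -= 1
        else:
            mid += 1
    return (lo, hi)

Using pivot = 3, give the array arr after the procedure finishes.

lo=0 mid=0 hi=6
5>3: swap(0,6), hi=5 ⇒ [3,6,5,3,3,5,5]
3=3: mid=1
6>3: swap(1,5), hi=4 ⇒ [3,5,5,3,3,6,5]
5>3: swap(1,4), hi=3 ⇒ [3,3,5,3,5,6,5]
3=3: mid=2
5>3: swap(2,3), hi=2 ⇒ [3,3,3,5,5,6,5]
3=3: mid=3
done. lo=0 hi=2; arr=[3,3,3,5,5,6,5]

[3,3,3,5,5,6,5]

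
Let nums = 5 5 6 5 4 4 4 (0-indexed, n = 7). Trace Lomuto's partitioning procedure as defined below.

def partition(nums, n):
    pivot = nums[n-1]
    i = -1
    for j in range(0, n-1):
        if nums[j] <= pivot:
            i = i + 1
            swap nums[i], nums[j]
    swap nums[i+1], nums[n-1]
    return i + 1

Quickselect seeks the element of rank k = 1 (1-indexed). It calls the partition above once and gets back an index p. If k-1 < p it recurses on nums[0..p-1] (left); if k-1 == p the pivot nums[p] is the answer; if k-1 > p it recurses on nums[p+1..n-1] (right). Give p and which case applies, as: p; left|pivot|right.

pivot=4, i=-1
j=0: 5>4, skip
j=1: 5>4, skip
j=2: 6>4, skip
j=3: 5>4, skip
j=4: 4≤4, i=0, swap(0,4) ⇒ 4 5 6 5 5 4 4
j=5: 4≤4, i=1, swap(1,5) ⇒ 4 4 6 5 5 5 4
swap(2,6) ⇒ 4 4 4 5 5 5 6; return 2
p = 2; k-1 = 0 < 2 ⇒ left

2; left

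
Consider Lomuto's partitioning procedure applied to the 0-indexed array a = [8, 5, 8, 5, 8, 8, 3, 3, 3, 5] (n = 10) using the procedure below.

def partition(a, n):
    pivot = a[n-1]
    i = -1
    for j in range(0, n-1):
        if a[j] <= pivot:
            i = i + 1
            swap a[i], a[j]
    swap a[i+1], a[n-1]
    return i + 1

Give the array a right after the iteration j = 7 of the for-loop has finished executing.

pivot = a[9] = 5; i = -1
j=0: a[0]=8 > 5 → no swap
j=1: a[1]=5 ≤ 5 → i=0, swap a[0],a[1] → [5, 8, 8, 5, 8, 8, 3, 3, 3, 5]
j=2: a[2]=8 > 5 → no swap
j=3: a[3]=5 ≤ 5 → i=1, swap a[1],a[3] → [5, 5, 8, 8, 8, 8, 3, 3, 3, 5]
j=4: a[4]=8 > 5 → no swap
j=5: a[5]=8 > 5 → no swap
j=6: a[6]=3 ≤ 5 → i=2, swap a[2],a[6] → [5, 5, 3, 8, 8, 8, 8, 3, 3, 5]
j=7: a[7]=3 ≤ 5 → i=3, swap a[3],a[7] → [5, 5, 3, 3, 8, 8, 8, 8, 3, 5]
(after j=7) a = [5, 5, 3, 3, 8, 8, 8, 8, 3, 5]

[5, 5, 3, 3, 8, 8, 8, 8, 3, 5]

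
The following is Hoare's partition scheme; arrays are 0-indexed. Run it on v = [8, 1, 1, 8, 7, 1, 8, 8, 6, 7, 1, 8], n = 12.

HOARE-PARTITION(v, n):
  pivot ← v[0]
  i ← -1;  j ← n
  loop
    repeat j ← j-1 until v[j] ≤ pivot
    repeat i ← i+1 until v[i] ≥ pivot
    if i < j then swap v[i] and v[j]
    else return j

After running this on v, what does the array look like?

[8, 1, 1, 1, 7, 1, 7, 6, 8, 8, 8, 8]

pivot=8
j stops at 11 (8), i stops at 0 (8); swap ⇒ [8, 1, 1, 8, 7, 1, 8, 8, 6, 7, 1, 8]
j stops at 10 (1), i stops at 3 (8); swap ⇒ [8, 1, 1, 1, 7, 1, 8, 8, 6, 7, 8, 8]
j stops at 9 (7), i stops at 6 (8); swap ⇒ [8, 1, 1, 1, 7, 1, 7, 8, 6, 8, 8, 8]
j stops at 8 (6), i stops at 7 (8); swap ⇒ [8, 1, 1, 1, 7, 1, 7, 6, 8, 8, 8, 8]
j stops at 7, i stops at 8; i≥j ⇒ return 7. v=[8, 1, 1, 1, 7, 1, 7, 6, 8, 8, 8, 8]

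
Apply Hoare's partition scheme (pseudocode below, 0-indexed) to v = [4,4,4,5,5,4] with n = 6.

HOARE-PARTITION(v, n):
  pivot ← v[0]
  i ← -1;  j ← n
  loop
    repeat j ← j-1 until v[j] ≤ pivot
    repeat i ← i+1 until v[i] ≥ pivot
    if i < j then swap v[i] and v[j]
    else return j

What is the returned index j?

1

pivot=4
j stops at 5 (4), i stops at 0 (4); swap ⇒ [4,4,4,5,5,4]
j stops at 2 (4), i stops at 1 (4); swap ⇒ [4,4,4,5,5,4]
j stops at 1, i stops at 2; i≥j ⇒ return 1. v=[4,4,4,5,5,4]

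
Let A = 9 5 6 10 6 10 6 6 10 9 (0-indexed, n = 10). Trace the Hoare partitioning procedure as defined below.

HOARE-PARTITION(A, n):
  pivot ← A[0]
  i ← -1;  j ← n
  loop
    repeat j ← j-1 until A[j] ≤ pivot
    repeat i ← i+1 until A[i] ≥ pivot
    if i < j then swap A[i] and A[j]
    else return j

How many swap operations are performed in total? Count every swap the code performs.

pivot=9
j stops at 9 (9), i stops at 0 (9); swap ⇒ 9 5 6 10 6 10 6 6 10 9
j stops at 7 (6), i stops at 3 (10); swap ⇒ 9 5 6 6 6 10 6 10 10 9
j stops at 6 (6), i stops at 5 (10); swap ⇒ 9 5 6 6 6 6 10 10 10 9
j stops at 5, i stops at 6; i≥j ⇒ return 5. A=9 5 6 6 6 6 10 10 10 9

3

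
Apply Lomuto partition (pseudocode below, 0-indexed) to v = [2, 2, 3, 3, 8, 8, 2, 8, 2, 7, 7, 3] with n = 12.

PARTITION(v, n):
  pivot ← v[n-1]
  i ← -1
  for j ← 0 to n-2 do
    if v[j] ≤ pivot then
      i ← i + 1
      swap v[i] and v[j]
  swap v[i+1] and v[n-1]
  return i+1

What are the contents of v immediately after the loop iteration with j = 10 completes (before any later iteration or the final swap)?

[2, 2, 3, 3, 2, 2, 8, 8, 8, 7, 7, 3]

pivot = v[11] = 3; i = -1
j=0: v[0]=2 ≤ 3 → i=0, swap v[0],v[0] (no change) → [2, 2, 3, 3, 8, 8, 2, 8, 2, 7, 7, 3]
j=1: v[1]=2 ≤ 3 → i=1, swap v[1],v[1] (no change) → [2, 2, 3, 3, 8, 8, 2, 8, 2, 7, 7, 3]
j=2: v[2]=3 ≤ 3 → i=2, swap v[2],v[2] (no change) → [2, 2, 3, 3, 8, 8, 2, 8, 2, 7, 7, 3]
j=3: v[3]=3 ≤ 3 → i=3, swap v[3],v[3] (no change) → [2, 2, 3, 3, 8, 8, 2, 8, 2, 7, 7, 3]
j=4: v[4]=8 > 3 → no swap
j=5: v[5]=8 > 3 → no swap
j=6: v[6]=2 ≤ 3 → i=4, swap v[4],v[6] → [2, 2, 3, 3, 2, 8, 8, 8, 2, 7, 7, 3]
j=7: v[7]=8 > 3 → no swap
j=8: v[8]=2 ≤ 3 → i=5, swap v[5],v[8] → [2, 2, 3, 3, 2, 2, 8, 8, 8, 7, 7, 3]
j=9: v[9]=7 > 3 → no swap
j=10: v[10]=7 > 3 → no swap
(after j=10) v = [2, 2, 3, 3, 2, 2, 8, 8, 8, 7, 7, 3]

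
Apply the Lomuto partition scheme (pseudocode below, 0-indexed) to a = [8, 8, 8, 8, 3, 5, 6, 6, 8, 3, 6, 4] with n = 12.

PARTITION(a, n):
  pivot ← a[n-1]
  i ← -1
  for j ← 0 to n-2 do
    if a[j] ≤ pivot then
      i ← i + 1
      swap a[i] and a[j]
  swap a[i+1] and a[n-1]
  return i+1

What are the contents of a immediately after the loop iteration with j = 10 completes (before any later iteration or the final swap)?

[3, 3, 8, 8, 8, 5, 6, 6, 8, 8, 6, 4]

pivot=4, i=-1
j=0: 8>4, skip
j=1: 8>4, skip
j=2: 8>4, skip
j=3: 8>4, skip
j=4: 3≤4, i=0, swap(0,4) ⇒ [3, 8, 8, 8, 8, 5, 6, 6, 8, 3, 6, 4]
j=5: 5>4, skip
j=6: 6>4, skip
j=7: 6>4, skip
j=8: 8>4, skip
j=9: 3≤4, i=1, swap(1,9) ⇒ [3, 3, 8, 8, 8, 5, 6, 6, 8, 8, 6, 4]
j=10: 6>4, skip
(after j=10) a = [3, 3, 8, 8, 8, 5, 6, 6, 8, 8, 6, 4]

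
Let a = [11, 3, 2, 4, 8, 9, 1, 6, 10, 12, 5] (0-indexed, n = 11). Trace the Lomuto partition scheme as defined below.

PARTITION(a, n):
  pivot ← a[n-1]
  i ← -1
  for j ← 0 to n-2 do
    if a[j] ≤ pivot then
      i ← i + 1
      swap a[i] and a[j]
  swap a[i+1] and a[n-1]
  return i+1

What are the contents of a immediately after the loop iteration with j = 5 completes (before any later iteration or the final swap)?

[3, 2, 4, 11, 8, 9, 1, 6, 10, 12, 5]

pivot=5, i=-1
j=0: 11>5, skip
j=1: 3≤5, i=0, swap(0,1) ⇒ [3, 11, 2, 4, 8, 9, 1, 6, 10, 12, 5]
j=2: 2≤5, i=1, swap(1,2) ⇒ [3, 2, 11, 4, 8, 9, 1, 6, 10, 12, 5]
j=3: 4≤5, i=2, swap(2,3) ⇒ [3, 2, 4, 11, 8, 9, 1, 6, 10, 12, 5]
j=4: 8>5, skip
j=5: 9>5, skip
(after j=5) a = [3, 2, 4, 11, 8, 9, 1, 6, 10, 12, 5]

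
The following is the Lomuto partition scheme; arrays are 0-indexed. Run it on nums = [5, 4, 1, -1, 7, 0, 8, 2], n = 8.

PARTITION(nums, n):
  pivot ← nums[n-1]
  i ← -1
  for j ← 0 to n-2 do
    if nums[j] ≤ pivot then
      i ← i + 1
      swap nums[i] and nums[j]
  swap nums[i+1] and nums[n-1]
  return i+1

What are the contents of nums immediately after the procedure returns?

pivot = nums[7] = 2; i = -1
j=0: nums[0]=5 > 2 → no swap
j=1: nums[1]=4 > 2 → no swap
j=2: nums[2]=1 ≤ 2 → i=0, swap nums[0],nums[2] → [1, 4, 5, -1, 7, 0, 8, 2]
j=3: nums[3]=-1 ≤ 2 → i=1, swap nums[1],nums[3] → [1, -1, 5, 4, 7, 0, 8, 2]
j=4: nums[4]=7 > 2 → no swap
j=5: nums[5]=0 ≤ 2 → i=2, swap nums[2],nums[5] → [1, -1, 0, 4, 7, 5, 8, 2]
j=6: nums[6]=8 > 2 → no swap
final swap nums[3],nums[7] → [1, -1, 0, 2, 7, 5, 8, 4]; return 3

[1, -1, 0, 2, 7, 5, 8, 4]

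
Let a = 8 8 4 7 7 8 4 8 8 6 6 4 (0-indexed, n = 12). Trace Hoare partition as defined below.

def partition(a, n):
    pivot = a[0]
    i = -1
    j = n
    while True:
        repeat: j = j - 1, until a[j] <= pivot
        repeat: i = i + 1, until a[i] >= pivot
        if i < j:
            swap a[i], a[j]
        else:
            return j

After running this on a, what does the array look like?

pivot = a[0] = 8; i = -1, j = 12
j→11 (a[11]=4≤8), i→0 (a[0]=8≥8); i<j, swap → 4 8 4 7 7 8 4 8 8 6 6 8
j→10 (a[10]=6≤8), i→1 (a[1]=8≥8); i<j, swap → 4 6 4 7 7 8 4 8 8 6 8 8
j→9 (a[9]=6≤8), i→5 (a[5]=8≥8); i<j, swap → 4 6 4 7 7 6 4 8 8 8 8 8
j→8 (a[8]=8≤8), i→7 (a[7]=8≥8); i<j, swap → 4 6 4 7 7 6 4 8 8 8 8 8
j→7, i→8; i≥j, return j=7. a = 4 6 4 7 7 6 4 8 8 8 8 8

4 6 4 7 7 6 4 8 8 8 8 8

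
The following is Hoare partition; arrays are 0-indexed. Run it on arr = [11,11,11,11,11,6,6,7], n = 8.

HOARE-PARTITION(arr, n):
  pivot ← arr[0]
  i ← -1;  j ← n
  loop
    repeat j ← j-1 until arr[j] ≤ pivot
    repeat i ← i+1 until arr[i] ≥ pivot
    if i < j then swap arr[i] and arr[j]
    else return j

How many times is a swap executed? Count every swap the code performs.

pivot=11
j stops at 7 (7), i stops at 0 (11); swap ⇒ [7,11,11,11,11,6,6,11]
j stops at 6 (6), i stops at 1 (11); swap ⇒ [7,6,11,11,11,6,11,11]
j stops at 5 (6), i stops at 2 (11); swap ⇒ [7,6,6,11,11,11,11,11]
j stops at 4 (11), i stops at 3 (11); swap ⇒ [7,6,6,11,11,11,11,11]
j stops at 3, i stops at 4; i≥j ⇒ return 3. arr=[7,6,6,11,11,11,11,11]

4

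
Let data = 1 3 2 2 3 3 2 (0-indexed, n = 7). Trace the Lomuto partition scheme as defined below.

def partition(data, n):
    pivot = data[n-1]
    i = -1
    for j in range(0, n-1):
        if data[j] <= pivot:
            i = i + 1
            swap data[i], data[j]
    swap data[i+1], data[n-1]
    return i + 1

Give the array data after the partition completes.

1 2 2 2 3 3 3

pivot=2, i=-1
j=0: 1≤2, i=0, swap(0,0) ⇒ 1 3 2 2 3 3 2
j=1: 3>2, skip
j=2: 2≤2, i=1, swap(1,2) ⇒ 1 2 3 2 3 3 2
j=3: 2≤2, i=2, swap(2,3) ⇒ 1 2 2 3 3 3 2
j=4: 3>2, skip
j=5: 3>2, skip
swap(3,6) ⇒ 1 2 2 2 3 3 3; return 3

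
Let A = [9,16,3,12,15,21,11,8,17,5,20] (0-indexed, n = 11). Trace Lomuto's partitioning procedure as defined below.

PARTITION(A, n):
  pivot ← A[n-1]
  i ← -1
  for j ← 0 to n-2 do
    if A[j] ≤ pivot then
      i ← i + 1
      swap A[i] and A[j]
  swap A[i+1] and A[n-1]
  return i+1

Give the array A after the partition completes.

pivot=20, i=-1
j=0: 9≤20, i=0, swap(0,0) ⇒ [9,16,3,12,15,21,11,8,17,5,20]
j=1: 16≤20, i=1, swap(1,1) ⇒ [9,16,3,12,15,21,11,8,17,5,20]
j=2: 3≤20, i=2, swap(2,2) ⇒ [9,16,3,12,15,21,11,8,17,5,20]
j=3: 12≤20, i=3, swap(3,3) ⇒ [9,16,3,12,15,21,11,8,17,5,20]
j=4: 15≤20, i=4, swap(4,4) ⇒ [9,16,3,12,15,21,11,8,17,5,20]
j=5: 21>20, skip
j=6: 11≤20, i=5, swap(5,6) ⇒ [9,16,3,12,15,11,21,8,17,5,20]
j=7: 8≤20, i=6, swap(6,7) ⇒ [9,16,3,12,15,11,8,21,17,5,20]
j=8: 17≤20, i=7, swap(7,8) ⇒ [9,16,3,12,15,11,8,17,21,5,20]
j=9: 5≤20, i=8, swap(8,9) ⇒ [9,16,3,12,15,11,8,17,5,21,20]
swap(9,10) ⇒ [9,16,3,12,15,11,8,17,5,20,21]; return 9

[9,16,3,12,15,11,8,17,5,20,21]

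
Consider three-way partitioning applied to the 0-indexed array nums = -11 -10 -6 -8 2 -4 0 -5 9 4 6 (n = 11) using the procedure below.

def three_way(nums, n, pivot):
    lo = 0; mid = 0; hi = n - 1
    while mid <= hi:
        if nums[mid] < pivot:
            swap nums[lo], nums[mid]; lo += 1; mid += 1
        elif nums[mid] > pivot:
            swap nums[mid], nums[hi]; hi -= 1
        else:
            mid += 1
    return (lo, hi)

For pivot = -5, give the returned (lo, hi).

(4, 4)

lo=0 mid=0 hi=10
-11<-5: swap(0,0), lo=1 mid=1 ⇒ -11 -10 -6 -8 2 -4 0 -5 9 4 6
-10<-5: swap(1,1), lo=2 mid=2 ⇒ -11 -10 -6 -8 2 -4 0 -5 9 4 6
-6<-5: swap(2,2), lo=3 mid=3 ⇒ -11 -10 -6 -8 2 -4 0 -5 9 4 6
-8<-5: swap(3,3), lo=4 mid=4 ⇒ -11 -10 -6 -8 2 -4 0 -5 9 4 6
2>-5: swap(4,10), hi=9 ⇒ -11 -10 -6 -8 6 -4 0 -5 9 4 2
6>-5: swap(4,9), hi=8 ⇒ -11 -10 -6 -8 4 -4 0 -5 9 6 2
4>-5: swap(4,8), hi=7 ⇒ -11 -10 -6 -8 9 -4 0 -5 4 6 2
9>-5: swap(4,7), hi=6 ⇒ -11 -10 -6 -8 -5 -4 0 9 4 6 2
-5=-5: mid=5
-4>-5: swap(5,6), hi=5 ⇒ -11 -10 -6 -8 -5 0 -4 9 4 6 2
0>-5: swap(5,5), hi=4 ⇒ -11 -10 -6 -8 -5 0 -4 9 4 6 2
done. lo=4 hi=4; nums=-11 -10 -6 -8 -5 0 -4 9 4 6 2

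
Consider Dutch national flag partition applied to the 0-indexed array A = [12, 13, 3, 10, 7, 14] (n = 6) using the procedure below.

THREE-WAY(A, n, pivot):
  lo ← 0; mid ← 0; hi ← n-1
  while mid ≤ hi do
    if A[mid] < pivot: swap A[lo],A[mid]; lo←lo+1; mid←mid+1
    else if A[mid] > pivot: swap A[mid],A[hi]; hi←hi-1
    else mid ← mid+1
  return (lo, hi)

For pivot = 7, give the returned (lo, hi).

pivot = 7; lo=0, mid=0, hi=5
A[mid]=12>7: swap A[0],A[5]; hi=4 → [14, 13, 3, 10, 7, 12]
A[mid]=14>7: swap A[0],A[4]; hi=3 → [7, 13, 3, 10, 14, 12]
A[mid]=7=7: mid=1
A[mid]=13>7: swap A[1],A[3]; hi=2 → [7, 10, 3, 13, 14, 12]
A[mid]=10>7: swap A[1],A[2]; hi=1 → [7, 3, 10, 13, 14, 12]
A[mid]=3<7: swap A[0],A[1]; lo=1,mid=2 → [3, 7, 10, 13, 14, 12]
end: lo=1, hi=1; A = [3, 7, 10, 13, 14, 12]

(1, 1)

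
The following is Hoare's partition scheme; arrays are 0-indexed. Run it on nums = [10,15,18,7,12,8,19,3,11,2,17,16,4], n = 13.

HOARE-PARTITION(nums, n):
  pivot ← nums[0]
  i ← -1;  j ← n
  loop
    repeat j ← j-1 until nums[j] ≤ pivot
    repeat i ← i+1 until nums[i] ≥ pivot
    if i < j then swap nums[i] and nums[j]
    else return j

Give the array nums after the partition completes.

pivot=10
j stops at 12 (4), i stops at 0 (10); swap ⇒ [4,15,18,7,12,8,19,3,11,2,17,16,10]
j stops at 9 (2), i stops at 1 (15); swap ⇒ [4,2,18,7,12,8,19,3,11,15,17,16,10]
j stops at 7 (3), i stops at 2 (18); swap ⇒ [4,2,3,7,12,8,19,18,11,15,17,16,10]
j stops at 5 (8), i stops at 4 (12); swap ⇒ [4,2,3,7,8,12,19,18,11,15,17,16,10]
j stops at 4, i stops at 5; i≥j ⇒ return 4. nums=[4,2,3,7,8,12,19,18,11,15,17,16,10]

[4,2,3,7,8,12,19,18,11,15,17,16,10]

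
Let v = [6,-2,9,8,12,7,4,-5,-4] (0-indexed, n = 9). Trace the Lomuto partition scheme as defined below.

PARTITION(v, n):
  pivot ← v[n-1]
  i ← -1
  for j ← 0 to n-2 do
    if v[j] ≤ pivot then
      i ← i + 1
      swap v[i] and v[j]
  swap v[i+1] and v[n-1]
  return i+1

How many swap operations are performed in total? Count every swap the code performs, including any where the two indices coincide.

2

pivot = v[8] = -4; i = -1
j=0: v[0]=6 > -4 → no swap
j=1: v[1]=-2 > -4 → no swap
j=2: v[2]=9 > -4 → no swap
j=3: v[3]=8 > -4 → no swap
j=4: v[4]=12 > -4 → no swap
j=5: v[5]=7 > -4 → no swap
j=6: v[6]=4 > -4 → no swap
j=7: v[7]=-5 ≤ -4 → i=0, swap v[0],v[7] → [-5,-2,9,8,12,7,4,6,-4]
final swap v[1],v[8] → [-5,-4,9,8,12,7,4,6,-2]; return 1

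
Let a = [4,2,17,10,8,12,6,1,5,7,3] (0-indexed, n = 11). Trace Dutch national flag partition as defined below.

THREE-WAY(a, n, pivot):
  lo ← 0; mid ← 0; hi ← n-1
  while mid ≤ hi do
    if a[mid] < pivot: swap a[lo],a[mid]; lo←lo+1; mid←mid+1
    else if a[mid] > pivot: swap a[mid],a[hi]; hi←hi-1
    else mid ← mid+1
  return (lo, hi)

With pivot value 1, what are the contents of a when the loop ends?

pivot = 1; lo=0, mid=0, hi=10
a[mid]=4>1: swap a[0],a[10]; hi=9 → [3,2,17,10,8,12,6,1,5,7,4]
a[mid]=3>1: swap a[0],a[9]; hi=8 → [7,2,17,10,8,12,6,1,5,3,4]
a[mid]=7>1: swap a[0],a[8]; hi=7 → [5,2,17,10,8,12,6,1,7,3,4]
a[mid]=5>1: swap a[0],a[7]; hi=6 → [1,2,17,10,8,12,6,5,7,3,4]
a[mid]=1=1: mid=1
a[mid]=2>1: swap a[1],a[6]; hi=5 → [1,6,17,10,8,12,2,5,7,3,4]
a[mid]=6>1: swap a[1],a[5]; hi=4 → [1,12,17,10,8,6,2,5,7,3,4]
a[mid]=12>1: swap a[1],a[4]; hi=3 → [1,8,17,10,12,6,2,5,7,3,4]
a[mid]=8>1: swap a[1],a[3]; hi=2 → [1,10,17,8,12,6,2,5,7,3,4]
a[mid]=10>1: swap a[1],a[2]; hi=1 → [1,17,10,8,12,6,2,5,7,3,4]
a[mid]=17>1: swap a[1],a[1]; hi=0 → [1,17,10,8,12,6,2,5,7,3,4]
end: lo=0, hi=0; a = [1,17,10,8,12,6,2,5,7,3,4]

[1,17,10,8,12,6,2,5,7,3,4]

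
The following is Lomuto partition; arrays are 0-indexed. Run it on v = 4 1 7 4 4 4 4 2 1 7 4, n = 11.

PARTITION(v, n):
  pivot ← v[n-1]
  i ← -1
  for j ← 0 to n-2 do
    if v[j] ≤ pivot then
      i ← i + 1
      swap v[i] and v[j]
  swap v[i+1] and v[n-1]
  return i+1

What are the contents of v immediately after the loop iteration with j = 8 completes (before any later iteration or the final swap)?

4 1 4 4 4 4 2 1 7 7 4

pivot = v[10] = 4; i = -1
j=0: v[0]=4 ≤ 4 → i=0, swap v[0],v[0] (no change) → 4 1 7 4 4 4 4 2 1 7 4
j=1: v[1]=1 ≤ 4 → i=1, swap v[1],v[1] (no change) → 4 1 7 4 4 4 4 2 1 7 4
j=2: v[2]=7 > 4 → no swap
j=3: v[3]=4 ≤ 4 → i=2, swap v[2],v[3] → 4 1 4 7 4 4 4 2 1 7 4
j=4: v[4]=4 ≤ 4 → i=3, swap v[3],v[4] → 4 1 4 4 7 4 4 2 1 7 4
j=5: v[5]=4 ≤ 4 → i=4, swap v[4],v[5] → 4 1 4 4 4 7 4 2 1 7 4
j=6: v[6]=4 ≤ 4 → i=5, swap v[5],v[6] → 4 1 4 4 4 4 7 2 1 7 4
j=7: v[7]=2 ≤ 4 → i=6, swap v[6],v[7] → 4 1 4 4 4 4 2 7 1 7 4
j=8: v[8]=1 ≤ 4 → i=7, swap v[7],v[8] → 4 1 4 4 4 4 2 1 7 7 4
(after j=8) v = 4 1 4 4 4 4 2 1 7 7 4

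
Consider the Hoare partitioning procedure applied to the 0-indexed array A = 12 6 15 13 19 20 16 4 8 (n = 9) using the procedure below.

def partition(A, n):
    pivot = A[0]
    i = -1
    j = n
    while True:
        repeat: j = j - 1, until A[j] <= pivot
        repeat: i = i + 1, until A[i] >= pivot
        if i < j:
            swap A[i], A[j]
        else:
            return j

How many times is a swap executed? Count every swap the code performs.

pivot=12
j stops at 8 (8), i stops at 0 (12); swap ⇒ 8 6 15 13 19 20 16 4 12
j stops at 7 (4), i stops at 2 (15); swap ⇒ 8 6 4 13 19 20 16 15 12
j stops at 2, i stops at 3; i≥j ⇒ return 2. A=8 6 4 13 19 20 16 15 12

2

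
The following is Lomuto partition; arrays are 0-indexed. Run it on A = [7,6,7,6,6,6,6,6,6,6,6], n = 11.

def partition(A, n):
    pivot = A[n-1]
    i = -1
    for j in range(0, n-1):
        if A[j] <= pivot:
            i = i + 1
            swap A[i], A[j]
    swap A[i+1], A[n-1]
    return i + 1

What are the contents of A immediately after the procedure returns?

[6,6,6,6,6,6,6,6,6,7,7]

pivot = A[10] = 6; i = -1
j=0: A[0]=7 > 6 → no swap
j=1: A[1]=6 ≤ 6 → i=0, swap A[0],A[1] → [6,7,7,6,6,6,6,6,6,6,6]
j=2: A[2]=7 > 6 → no swap
j=3: A[3]=6 ≤ 6 → i=1, swap A[1],A[3] → [6,6,7,7,6,6,6,6,6,6,6]
j=4: A[4]=6 ≤ 6 → i=2, swap A[2],A[4] → [6,6,6,7,7,6,6,6,6,6,6]
j=5: A[5]=6 ≤ 6 → i=3, swap A[3],A[5] → [6,6,6,6,7,7,6,6,6,6,6]
j=6: A[6]=6 ≤ 6 → i=4, swap A[4],A[6] → [6,6,6,6,6,7,7,6,6,6,6]
j=7: A[7]=6 ≤ 6 → i=5, swap A[5],A[7] → [6,6,6,6,6,6,7,7,6,6,6]
j=8: A[8]=6 ≤ 6 → i=6, swap A[6],A[8] → [6,6,6,6,6,6,6,7,7,6,6]
j=9: A[9]=6 ≤ 6 → i=7, swap A[7],A[9] → [6,6,6,6,6,6,6,6,7,7,6]
final swap A[8],A[10] → [6,6,6,6,6,6,6,6,6,7,7]; return 8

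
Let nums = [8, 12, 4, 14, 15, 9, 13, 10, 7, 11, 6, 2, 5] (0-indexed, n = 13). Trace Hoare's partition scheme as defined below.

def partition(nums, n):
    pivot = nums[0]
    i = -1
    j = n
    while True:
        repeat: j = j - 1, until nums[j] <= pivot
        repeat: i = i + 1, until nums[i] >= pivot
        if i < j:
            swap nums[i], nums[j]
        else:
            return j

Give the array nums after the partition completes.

pivot = nums[0] = 8; i = -1, j = 13
j→12 (nums[12]=5≤8), i→0 (nums[0]=8≥8); i<j, swap → [5, 12, 4, 14, 15, 9, 13, 10, 7, 11, 6, 2, 8]
j→11 (nums[11]=2≤8), i→1 (nums[1]=12≥8); i<j, swap → [5, 2, 4, 14, 15, 9, 13, 10, 7, 11, 6, 12, 8]
j→10 (nums[10]=6≤8), i→3 (nums[3]=14≥8); i<j, swap → [5, 2, 4, 6, 15, 9, 13, 10, 7, 11, 14, 12, 8]
j→8 (nums[8]=7≤8), i→4 (nums[4]=15≥8); i<j, swap → [5, 2, 4, 6, 7, 9, 13, 10, 15, 11, 14, 12, 8]
j→4, i→5; i≥j, return j=4. nums = [5, 2, 4, 6, 7, 9, 13, 10, 15, 11, 14, 12, 8]

[5, 2, 4, 6, 7, 9, 13, 10, 15, 11, 14, 12, 8]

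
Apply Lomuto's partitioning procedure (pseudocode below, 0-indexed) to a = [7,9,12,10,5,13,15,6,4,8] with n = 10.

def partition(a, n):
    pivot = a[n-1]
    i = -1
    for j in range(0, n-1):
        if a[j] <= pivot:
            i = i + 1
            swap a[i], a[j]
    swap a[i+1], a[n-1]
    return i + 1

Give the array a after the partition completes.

pivot = a[9] = 8; i = -1
j=0: a[0]=7 ≤ 8 → i=0, swap a[0],a[0] (no change) → [7,9,12,10,5,13,15,6,4,8]
j=1: a[1]=9 > 8 → no swap
j=2: a[2]=12 > 8 → no swap
j=3: a[3]=10 > 8 → no swap
j=4: a[4]=5 ≤ 8 → i=1, swap a[1],a[4] → [7,5,12,10,9,13,15,6,4,8]
j=5: a[5]=13 > 8 → no swap
j=6: a[6]=15 > 8 → no swap
j=7: a[7]=6 ≤ 8 → i=2, swap a[2],a[7] → [7,5,6,10,9,13,15,12,4,8]
j=8: a[8]=4 ≤ 8 → i=3, swap a[3],a[8] → [7,5,6,4,9,13,15,12,10,8]
final swap a[4],a[9] → [7,5,6,4,8,13,15,12,10,9]; return 4

[7,5,6,4,8,13,15,12,10,9]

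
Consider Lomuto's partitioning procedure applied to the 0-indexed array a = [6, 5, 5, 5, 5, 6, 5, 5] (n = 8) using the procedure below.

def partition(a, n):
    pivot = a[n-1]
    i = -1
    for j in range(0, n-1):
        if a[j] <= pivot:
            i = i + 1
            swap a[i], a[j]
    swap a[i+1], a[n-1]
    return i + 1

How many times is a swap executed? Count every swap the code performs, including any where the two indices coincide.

6

pivot=5, i=-1
j=0: 6>5, skip
j=1: 5≤5, i=0, swap(0,1) ⇒ [5, 6, 5, 5, 5, 6, 5, 5]
j=2: 5≤5, i=1, swap(1,2) ⇒ [5, 5, 6, 5, 5, 6, 5, 5]
j=3: 5≤5, i=2, swap(2,3) ⇒ [5, 5, 5, 6, 5, 6, 5, 5]
j=4: 5≤5, i=3, swap(3,4) ⇒ [5, 5, 5, 5, 6, 6, 5, 5]
j=5: 6>5, skip
j=6: 5≤5, i=4, swap(4,6) ⇒ [5, 5, 5, 5, 5, 6, 6, 5]
swap(5,7) ⇒ [5, 5, 5, 5, 5, 5, 6, 6]; return 5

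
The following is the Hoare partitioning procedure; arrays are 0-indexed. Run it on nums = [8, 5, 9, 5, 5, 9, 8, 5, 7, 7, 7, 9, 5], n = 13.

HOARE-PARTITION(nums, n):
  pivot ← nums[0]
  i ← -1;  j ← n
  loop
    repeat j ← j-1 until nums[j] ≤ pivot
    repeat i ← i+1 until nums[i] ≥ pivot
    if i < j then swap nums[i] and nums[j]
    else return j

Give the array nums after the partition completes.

pivot = nums[0] = 8; i = -1, j = 13
j→12 (nums[12]=5≤8), i→0 (nums[0]=8≥8); i<j, swap → [5, 5, 9, 5, 5, 9, 8, 5, 7, 7, 7, 9, 8]
j→10 (nums[10]=7≤8), i→2 (nums[2]=9≥8); i<j, swap → [5, 5, 7, 5, 5, 9, 8, 5, 7, 7, 9, 9, 8]
j→9 (nums[9]=7≤8), i→5 (nums[5]=9≥8); i<j, swap → [5, 5, 7, 5, 5, 7, 8, 5, 7, 9, 9, 9, 8]
j→8 (nums[8]=7≤8), i→6 (nums[6]=8≥8); i<j, swap → [5, 5, 7, 5, 5, 7, 7, 5, 8, 9, 9, 9, 8]
j→7, i→8; i≥j, return j=7. nums = [5, 5, 7, 5, 5, 7, 7, 5, 8, 9, 9, 9, 8]

[5, 5, 7, 5, 5, 7, 7, 5, 8, 9, 9, 9, 8]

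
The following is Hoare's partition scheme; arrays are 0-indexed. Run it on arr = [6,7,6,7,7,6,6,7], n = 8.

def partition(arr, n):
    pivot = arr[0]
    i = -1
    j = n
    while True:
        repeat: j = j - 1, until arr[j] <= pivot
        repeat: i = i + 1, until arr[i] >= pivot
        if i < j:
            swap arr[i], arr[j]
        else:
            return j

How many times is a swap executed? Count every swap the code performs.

2

pivot = arr[0] = 6; i = -1, j = 8
j→6 (arr[6]=6≤6), i→0 (arr[0]=6≥6); i<j, swap → [6,7,6,7,7,6,6,7]
j→5 (arr[5]=6≤6), i→1 (arr[1]=7≥6); i<j, swap → [6,6,6,7,7,7,6,7]
j→2, i→2; i≥j, return j=2. arr = [6,6,6,7,7,7,6,7]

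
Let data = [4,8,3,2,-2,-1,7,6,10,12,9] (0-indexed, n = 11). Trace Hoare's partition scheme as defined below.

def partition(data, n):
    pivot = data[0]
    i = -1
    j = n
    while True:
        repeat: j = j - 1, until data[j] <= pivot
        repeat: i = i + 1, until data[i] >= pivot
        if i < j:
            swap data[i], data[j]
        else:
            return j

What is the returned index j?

pivot=4
j stops at 5 (-1), i stops at 0 (4); swap ⇒ [-1,8,3,2,-2,4,7,6,10,12,9]
j stops at 4 (-2), i stops at 1 (8); swap ⇒ [-1,-2,3,2,8,4,7,6,10,12,9]
j stops at 3, i stops at 4; i≥j ⇒ return 3. data=[-1,-2,3,2,8,4,7,6,10,12,9]

3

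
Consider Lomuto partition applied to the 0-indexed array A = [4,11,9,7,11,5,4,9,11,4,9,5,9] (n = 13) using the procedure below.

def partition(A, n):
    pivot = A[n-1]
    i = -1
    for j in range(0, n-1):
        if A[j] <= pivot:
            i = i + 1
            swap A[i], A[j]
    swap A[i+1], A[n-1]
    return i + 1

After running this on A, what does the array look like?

[4,9,7,5,4,9,4,9,5,9,11,11,11]

pivot=9, i=-1
j=0: 4≤9, i=0, swap(0,0) ⇒ [4,11,9,7,11,5,4,9,11,4,9,5,9]
j=1: 11>9, skip
j=2: 9≤9, i=1, swap(1,2) ⇒ [4,9,11,7,11,5,4,9,11,4,9,5,9]
j=3: 7≤9, i=2, swap(2,3) ⇒ [4,9,7,11,11,5,4,9,11,4,9,5,9]
j=4: 11>9, skip
j=5: 5≤9, i=3, swap(3,5) ⇒ [4,9,7,5,11,11,4,9,11,4,9,5,9]
j=6: 4≤9, i=4, swap(4,6) ⇒ [4,9,7,5,4,11,11,9,11,4,9,5,9]
j=7: 9≤9, i=5, swap(5,7) ⇒ [4,9,7,5,4,9,11,11,11,4,9,5,9]
j=8: 11>9, skip
j=9: 4≤9, i=6, swap(6,9) ⇒ [4,9,7,5,4,9,4,11,11,11,9,5,9]
j=10: 9≤9, i=7, swap(7,10) ⇒ [4,9,7,5,4,9,4,9,11,11,11,5,9]
j=11: 5≤9, i=8, swap(8,11) ⇒ [4,9,7,5,4,9,4,9,5,11,11,11,9]
swap(9,12) ⇒ [4,9,7,5,4,9,4,9,5,9,11,11,11]; return 9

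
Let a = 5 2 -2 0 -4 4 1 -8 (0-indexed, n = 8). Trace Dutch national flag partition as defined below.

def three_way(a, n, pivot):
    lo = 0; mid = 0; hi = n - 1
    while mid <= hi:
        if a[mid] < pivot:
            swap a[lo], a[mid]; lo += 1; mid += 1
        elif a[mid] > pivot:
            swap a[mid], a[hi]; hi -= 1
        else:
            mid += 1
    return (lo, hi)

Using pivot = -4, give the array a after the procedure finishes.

pivot = -4; lo=0, mid=0, hi=7
a[mid]=5>-4: swap a[0],a[7]; hi=6 → -8 2 -2 0 -4 4 1 5
a[mid]=-8<-4: swap a[0],a[0]; lo=1,mid=1 → -8 2 -2 0 -4 4 1 5
a[mid]=2>-4: swap a[1],a[6]; hi=5 → -8 1 -2 0 -4 4 2 5
a[mid]=1>-4: swap a[1],a[5]; hi=4 → -8 4 -2 0 -4 1 2 5
a[mid]=4>-4: swap a[1],a[4]; hi=3 → -8 -4 -2 0 4 1 2 5
a[mid]=-4=-4: mid=2
a[mid]=-2>-4: swap a[2],a[3]; hi=2 → -8 -4 0 -2 4 1 2 5
a[mid]=0>-4: swap a[2],a[2]; hi=1 → -8 -4 0 -2 4 1 2 5
end: lo=1, hi=1; a = -8 -4 0 -2 4 1 2 5

-8 -4 0 -2 4 1 2 5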